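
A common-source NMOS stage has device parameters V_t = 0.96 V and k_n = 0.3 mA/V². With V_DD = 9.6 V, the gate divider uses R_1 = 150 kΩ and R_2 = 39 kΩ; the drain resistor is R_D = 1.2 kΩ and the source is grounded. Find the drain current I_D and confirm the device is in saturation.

I_D ≈ 0.16 mA

V_G = V_DD·R_2/(R_1+R_2) = 9.6×39/189 = 1.98 V. With the source grounded, V_GS = V_G = 1.98 V.
Assume saturation: I_D = (k_n/2)(V_GS − V_t)² = (0.3/2)×(1.98 − 0.96)² = 0.15×1.02² = 0.156 mA.
V_DS = V_DD − I_D·R_D = 9.6 − 0.156×1.2 = 9.41 V.
Saturation requires V_DS ≥ V_GS − V_t = 1.02 V; 9.41 ≥ 1.02 ✓.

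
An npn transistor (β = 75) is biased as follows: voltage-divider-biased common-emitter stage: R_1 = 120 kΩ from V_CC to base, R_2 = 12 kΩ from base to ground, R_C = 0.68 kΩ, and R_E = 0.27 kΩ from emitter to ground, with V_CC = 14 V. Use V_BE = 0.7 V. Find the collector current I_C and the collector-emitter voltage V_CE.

I_C ≈ 1.4 mA, V_CE ≈ 13 V

Thevenize the base divider: V_Th = V_CC·R_2/(R_1+R_2) = 14×12/132 = 1.27 V, R_Th = R_1‖R_2 = 10.9 kΩ.
Base-emitter loop: V_Th = I_B·R_Th + V_BE + (β+1)I_B·R_E, so I_B = (1.27 − 0.7) / (10.9 + 76×0.27) = 0.0182 mA.
I_C = β·I_B = 75×0.0182 = 1.37 mA, and I_E = (β+1)I_B = 1.38 mA.
V_CE = V_CC − I_C·R_C − I_E·R_E = 14 − 1.37×0.68 − 1.38×0.27 = 12.7 V.
V_CE = 12.7 V > 0.2 V confirms active-region operation.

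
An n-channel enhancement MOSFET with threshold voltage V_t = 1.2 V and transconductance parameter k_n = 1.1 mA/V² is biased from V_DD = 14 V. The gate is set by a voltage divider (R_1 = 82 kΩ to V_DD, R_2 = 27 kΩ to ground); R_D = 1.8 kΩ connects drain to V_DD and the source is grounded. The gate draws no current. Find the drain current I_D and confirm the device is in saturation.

I_D ≈ 2.8 mA

V_G = V_DD·R_2/(R_1+R_2) = 14×27/109 = 3.47 V. With the source grounded, V_GS = V_G = 3.47 V.
Assume saturation: I_D = (k_n/2)(V_GS − V_t)² = (1.1/2)×(3.47 − 1.2)² = 0.55×2.27² = 2.83 mA.
V_DS = V_DD − I_D·R_D = 14 − 2.83×1.8 = 8.91 V.
Saturation requires V_DS ≥ V_GS − V_t = 2.27 V; 8.91 ≥ 2.27 ✓.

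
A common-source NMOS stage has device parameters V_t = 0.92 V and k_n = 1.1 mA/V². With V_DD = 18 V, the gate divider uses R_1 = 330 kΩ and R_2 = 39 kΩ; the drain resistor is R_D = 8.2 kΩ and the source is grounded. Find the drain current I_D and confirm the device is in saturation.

V_G = V_DD·R_2/(R_1+R_2) = 18×39/369 = 1.9 V. With the source grounded, V_GS = V_G = 1.9 V.
Assume saturation: I_D = (k_n/2)(V_GS − V_t)² = (1.1/2)×(1.9 − 0.92)² = 0.55×0.982² = 0.531 mA.
V_DS = V_DD − I_D·R_D = 18 − 0.531×8.2 = 13.6 V.
Saturation requires V_DS ≥ V_GS − V_t = 0.982 V; 13.6 ≥ 0.982 ✓.

I_D ≈ 0.53 mA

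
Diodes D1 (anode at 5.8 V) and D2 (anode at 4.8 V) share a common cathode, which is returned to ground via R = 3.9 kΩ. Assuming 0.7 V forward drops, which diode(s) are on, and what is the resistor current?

Only D1 conducts; I_R ≈ 1.3 mA

Assume both conduct. Then node N would need to be at both 5.8−0.7 = 5.1 V and 4.8−0.7 = 4.1 V, which is impossible.
Assume only D1 conducts: V_N = 5.8 − 0.7 = 5.1 V, so I_R = 5.1/3.9 = 1.31 mA.
Check D2: its anode-to-cathode voltage is 4.8 − 5.1 = -0.3 V < 0.7 V, so it is off. The assumption is consistent.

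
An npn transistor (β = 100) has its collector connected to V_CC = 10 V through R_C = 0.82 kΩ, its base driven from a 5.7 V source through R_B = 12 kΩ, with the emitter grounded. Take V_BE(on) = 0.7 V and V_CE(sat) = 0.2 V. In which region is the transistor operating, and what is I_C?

Assume active: I_B = (5.7 − 0.7)/12 = 0.417 mA, giving I_C = β·I_B = 41.7 mA.
But then V_CE = 10 − 41.7×0.82 = -24.2 V < V_CE(sat) = 0.2 V — impossible in the active region.
So the transistor is saturated. With V_CE = 0.2 V, I_C = (V_CC − 0.2)/R_C = 9.8/0.82 = 12 mA.
Check: β·I_B = 41.7 mA > I_C = 12 mA, confirming saturation.

saturation; I_C ≈ 12 mA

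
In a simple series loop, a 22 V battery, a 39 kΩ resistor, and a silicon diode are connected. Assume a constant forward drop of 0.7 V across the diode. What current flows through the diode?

I ≈ 0.55 mA

KVL around the loop: 22 = V_D + I·R = 0.7 + I × 39 kΩ.
So I = (22 − 0.7) / 39 kΩ = 21.3 / 39 = 0.546 mA.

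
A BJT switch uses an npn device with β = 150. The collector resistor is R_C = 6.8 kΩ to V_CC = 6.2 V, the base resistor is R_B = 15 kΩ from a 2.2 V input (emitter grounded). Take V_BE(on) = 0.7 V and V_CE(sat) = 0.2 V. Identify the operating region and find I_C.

Assume active: I_B = (2.2 − 0.7)/15 = 0.1 mA, giving I_C = β·I_B = 15 mA.
But then V_CE = 6.2 − 15×6.8 = -95.8 V < V_CE(sat) = 0.2 V — impossible in the active region.
So the transistor is saturated. With V_CE = 0.2 V, I_C = (V_CC − 0.2)/R_C = 6/6.8 = 0.882 mA.
Check: β·I_B = 15 mA > I_C = 0.882 mA, confirming saturation.

saturation; I_C ≈ 0.88 mA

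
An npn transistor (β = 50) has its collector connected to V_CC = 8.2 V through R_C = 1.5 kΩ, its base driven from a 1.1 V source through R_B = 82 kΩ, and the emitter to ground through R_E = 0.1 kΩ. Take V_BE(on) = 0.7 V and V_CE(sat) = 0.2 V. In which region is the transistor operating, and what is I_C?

Assume active. Base-emitter loop: I_B = (V_BB − V_BE)/(R_B + (β+1)R_E) = (1.1 − 0.7)/(82 + 51×0.1) = 0.00459 mA.
I_C = β·I_B = 50×0.00459 = 0.23 mA.
V_CE = V_CC − I_C·R_C − I_E·R_E = 8.2 − 0.23×1.5 − 0.234×0.1 = 7.83 V > V_CE(sat), so the active-region assumption holds.

active; I_C ≈ 0.23 mA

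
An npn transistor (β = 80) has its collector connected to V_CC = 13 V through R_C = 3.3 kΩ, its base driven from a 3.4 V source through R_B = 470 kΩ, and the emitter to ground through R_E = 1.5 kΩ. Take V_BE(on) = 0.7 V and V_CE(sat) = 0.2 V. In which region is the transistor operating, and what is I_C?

Assume active. Base-emitter loop: I_B = (V_BB − V_BE)/(R_B + (β+1)R_E) = (3.4 − 0.7)/(470 + 81×1.5) = 0.00456 mA.
I_C = β·I_B = 80×0.00456 = 0.365 mA.
V_CE = V_CC − I_C·R_C − I_E·R_E = 13 − 0.365×3.3 − 0.37×1.5 = 11.2 V > V_CE(sat), so the active-region assumption holds.

active; I_C ≈ 0.37 mA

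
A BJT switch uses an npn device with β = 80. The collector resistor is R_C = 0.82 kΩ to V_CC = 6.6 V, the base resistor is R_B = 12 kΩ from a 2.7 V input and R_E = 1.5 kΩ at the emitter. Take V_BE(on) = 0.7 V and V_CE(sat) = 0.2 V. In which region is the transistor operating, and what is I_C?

Assume active. Base-emitter loop: I_B = (V_BB − V_BE)/(R_B + (β+1)R_E) = (2.7 − 0.7)/(12 + 81×1.5) = 0.015 mA.
I_C = β·I_B = 80×0.015 = 1.2 mA.
V_CE = V_CC − I_C·R_C − I_E·R_E = 6.6 − 1.2×0.82 − 1.21×1.5 = 3.8 V > V_CE(sat), so the active-region assumption holds.

active; I_C ≈ 1.2 mA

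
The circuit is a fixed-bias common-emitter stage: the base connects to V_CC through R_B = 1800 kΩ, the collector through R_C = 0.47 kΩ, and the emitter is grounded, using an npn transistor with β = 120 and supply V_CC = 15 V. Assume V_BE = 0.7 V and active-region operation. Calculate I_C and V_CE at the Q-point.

I_C ≈ 0.95 mA, V_CE ≈ 15 V

Base loop: V_CC = I_B·R_B + V_BE, so I_B = (15 − 0.7)/1800 kΩ = 0.00794 mA.
In the active region I_C = β·I_B = 120 × 0.00794 = 0.953 mA.
Collector loop: V_CE = V_CC − I_C·R_C = 15 − 0.953×0.47 = 14.6 V.
Since V_CE = 14.6 V > V_CE(sat) ≈ 0.2 V, the transistor is in the active region as assumed.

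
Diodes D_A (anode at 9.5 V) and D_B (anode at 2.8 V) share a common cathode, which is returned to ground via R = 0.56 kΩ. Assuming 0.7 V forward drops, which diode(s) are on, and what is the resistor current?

Only D_A conducts; I_R ≈ 16 mA

Assume both conduct. Then node N would need to be at both 9.5−0.7 = 8.8 V and 2.8−0.7 = 2.1 V, which is impossible.
Assume only D_A conducts: V_N = 9.5 − 0.7 = 8.8 V, so I_R = 8.8/0.56 = 15.7 mA.
Check D_B: its anode-to-cathode voltage is 2.8 − 8.8 = -6 V < 0.7 V, so it is off. The assumption is consistent.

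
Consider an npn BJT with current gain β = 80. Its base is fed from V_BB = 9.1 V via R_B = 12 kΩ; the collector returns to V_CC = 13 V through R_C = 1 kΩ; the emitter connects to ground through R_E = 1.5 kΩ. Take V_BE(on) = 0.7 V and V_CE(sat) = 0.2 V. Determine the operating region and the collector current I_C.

active; I_C ≈ 5 mA

Assume active. Base-emitter loop: I_B = (V_BB − V_BE)/(R_B + (β+1)R_E) = (9.1 − 0.7)/(12 + 81×1.5) = 0.0629 mA.
I_C = β·I_B = 80×0.0629 = 5.03 mA.
V_CE = V_CC − I_C·R_C − I_E·R_E = 13 − 5.03×1 − 5.1×1.5 = 0.321 V > V_CE(sat), so the active-region assumption holds.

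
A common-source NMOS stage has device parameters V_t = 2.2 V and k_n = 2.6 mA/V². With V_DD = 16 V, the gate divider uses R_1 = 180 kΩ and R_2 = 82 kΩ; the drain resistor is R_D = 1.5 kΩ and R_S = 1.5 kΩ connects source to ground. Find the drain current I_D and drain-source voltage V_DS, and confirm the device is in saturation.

V_G = V_DD·R_2/(R_1+R_2) = 16×82/262 = 5.01 V.
Assume saturation: I_D = (k_n/2)(V_GS − V_t)² with V_GS = V_G − I_D·R_S = 5.01 − 1.5·I_D.
Substituting gives 2.93·I_D² − 11.9·I_D + 10.2 = 0, with roots I_D = 1.22 or 2.86 mA.
The root I_D = 2.86 mA gives V_GS = 0.717 V ≤ V_t, so take I_D = 1.22 mA.
Then V_GS = 3.17 V and V_DS = V_DD − I_D(R_D+R_S) = 16 − 1.22×3 = 12.3 V.
Saturation requires V_DS ≥ V_GS − V_t = 0.971 V; 12.3 ≥ 0.971 ✓.

I_D ≈ 1.2 mA, V_DS ≈ 12 V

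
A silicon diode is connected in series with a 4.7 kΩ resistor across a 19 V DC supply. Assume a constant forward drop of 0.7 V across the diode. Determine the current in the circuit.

I ≈ 3.9 mA

KVL around the loop: 19 = V_D + I·R = 0.7 + I × 4.7 kΩ.
So I = (19 − 0.7) / 4.7 kΩ = 18.3 / 4.7 = 3.89 mA.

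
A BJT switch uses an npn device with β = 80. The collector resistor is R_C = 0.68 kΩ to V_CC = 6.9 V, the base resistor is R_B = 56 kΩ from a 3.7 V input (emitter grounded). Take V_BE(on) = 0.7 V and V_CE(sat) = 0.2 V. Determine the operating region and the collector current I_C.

Assume active. Base-emitter loop: I_B = (V_BB − V_BE)/R_B = (3.7 − 0.7)/56 = 0.0536 mA.
I_C = β·I_B = 80×0.0536 = 4.29 mA.
V_CE = V_CC − I_C·R_C = 6.9 − 4.29×0.68 = 3.99 V > V_CE(sat), so the active-region assumption holds.

active; I_C ≈ 4.3 mA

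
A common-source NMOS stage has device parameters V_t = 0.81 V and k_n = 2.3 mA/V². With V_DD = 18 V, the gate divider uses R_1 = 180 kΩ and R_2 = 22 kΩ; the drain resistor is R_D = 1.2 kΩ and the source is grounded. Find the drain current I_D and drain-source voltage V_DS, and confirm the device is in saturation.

V_G = V_DD·R_2/(R_1+R_2) = 18×22/202 = 1.96 V. With the source grounded, V_GS = V_G = 1.96 V.
Assume saturation: I_D = (k_n/2)(V_GS − V_t)² = (2.3/2)×(1.96 − 0.81)² = 1.15×1.15² = 1.52 mA.
V_DS = V_DD − I_D·R_D = 18 − 1.52×1.2 = 16.2 V.
Saturation requires V_DS ≥ V_GS − V_t = 1.15 V; 16.2 ≥ 1.15 ✓.

I_D ≈ 1.5 mA, V_DS ≈ 16 V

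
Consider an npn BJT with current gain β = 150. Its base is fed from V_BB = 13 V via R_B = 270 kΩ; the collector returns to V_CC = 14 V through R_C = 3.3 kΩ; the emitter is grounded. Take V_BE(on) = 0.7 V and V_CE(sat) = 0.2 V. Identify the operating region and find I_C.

saturation; I_C ≈ 4.2 mA

Assume active: I_B = (13 − 0.7)/270 = 0.0456 mA, giving I_C = β·I_B = 6.83 mA.
But then V_CE = 14 − 6.83×3.3 = -8.55 V < V_CE(sat) = 0.2 V — impossible in the active region.
So the transistor is saturated. With V_CE = 0.2 V, I_C = (V_CC − 0.2)/R_C = 13.8/3.3 = 4.18 mA.
Check: β·I_B = 6.83 mA > I_C = 4.18 mA, confirming saturation.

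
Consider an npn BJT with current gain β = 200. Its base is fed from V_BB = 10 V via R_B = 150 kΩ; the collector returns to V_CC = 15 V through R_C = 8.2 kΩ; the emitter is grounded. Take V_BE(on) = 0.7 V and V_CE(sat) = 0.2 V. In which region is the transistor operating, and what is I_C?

saturation; I_C ≈ 1.8 mA

Assume active: I_B = (10 − 0.7)/150 = 0.062 mA, giving I_C = β·I_B = 12.4 mA.
But then V_CE = 15 − 12.4×8.2 = -86.7 V < V_CE(sat) = 0.2 V — impossible in the active region.
So the transistor is saturated. With V_CE = 0.2 V, I_C = (V_CC − 0.2)/R_C = 14.8/8.2 = 1.8 mA.
Check: β·I_B = 12.4 mA > I_C = 1.8 mA, confirming saturation.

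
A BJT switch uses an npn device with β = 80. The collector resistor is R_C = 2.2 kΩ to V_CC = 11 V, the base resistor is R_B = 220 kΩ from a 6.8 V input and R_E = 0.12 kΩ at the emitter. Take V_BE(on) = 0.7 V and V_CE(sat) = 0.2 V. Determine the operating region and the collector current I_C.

Assume active. Base-emitter loop: I_B = (V_BB − V_BE)/(R_B + (β+1)R_E) = (6.8 − 0.7)/(220 + 81×0.12) = 0.0266 mA.
I_C = β·I_B = 80×0.0266 = 2.12 mA.
V_CE = V_CC − I_C·R_C − I_E·R_E = 11 − 2.12×2.2 − 2.15×0.12 = 6.07 V > V_CE(sat), so the active-region assumption holds.

active; I_C ≈ 2.1 mA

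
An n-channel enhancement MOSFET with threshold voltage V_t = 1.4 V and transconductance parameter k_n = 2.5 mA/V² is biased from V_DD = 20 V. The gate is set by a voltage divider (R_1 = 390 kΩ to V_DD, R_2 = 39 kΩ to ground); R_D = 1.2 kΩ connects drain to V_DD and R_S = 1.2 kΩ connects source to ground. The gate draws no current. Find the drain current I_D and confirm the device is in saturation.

V_G = V_DD·R_2/(R_1+R_2) = 20×39/429 = 1.82 V.
Assume saturation: I_D = (k_n/2)(V_GS − V_t)² with V_GS = V_G − I_D·R_S = 1.82 − 1.2·I_D.
Substituting gives 1.8·I_D² − 2.25·I_D + 0.219 = 0, with roots I_D = 0.106 or 1.15 mA.
The root I_D = 1.15 mA gives V_GS = 0.442 V ≤ V_t, so take I_D = 0.106 mA.
Then V_GS = 1.69 V and V_DS = V_DD − I_D(R_D+R_S) = 20 − 0.106×2.4 = 19.7 V.
Saturation requires V_DS ≥ V_GS − V_t = 0.291 V; 19.7 ≥ 0.291 ✓.

I_D ≈ 0.11 mA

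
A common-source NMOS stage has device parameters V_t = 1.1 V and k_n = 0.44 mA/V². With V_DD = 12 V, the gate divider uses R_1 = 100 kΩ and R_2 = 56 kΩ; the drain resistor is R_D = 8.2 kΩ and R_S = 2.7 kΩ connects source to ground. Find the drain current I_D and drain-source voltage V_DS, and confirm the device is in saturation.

I_D ≈ 0.58 mA, V_DS ≈ 5.6 V

V_G = V_DD·R_2/(R_1+R_2) = 12×56/156 = 4.31 V.
Assume saturation: I_D = (k_n/2)(V_GS − V_t)² with V_GS = V_G − I_D·R_S = 4.31 − 2.7·I_D.
Substituting gives 1.6·I_D² − 4.81·I_D + 2.26 = 0, with roots I_D = 0.584 or 2.42 mA.
The root I_D = 2.42 mA gives V_GS = -2.21 V ≤ V_t, so take I_D = 0.584 mA.
Then V_GS = 2.73 V and V_DS = V_DD − I_D(R_D+R_S) = 12 − 0.584×10.9 = 5.63 V.
Saturation requires V_DS ≥ V_GS − V_t = 1.63 V; 5.63 ≥ 1.63 ✓.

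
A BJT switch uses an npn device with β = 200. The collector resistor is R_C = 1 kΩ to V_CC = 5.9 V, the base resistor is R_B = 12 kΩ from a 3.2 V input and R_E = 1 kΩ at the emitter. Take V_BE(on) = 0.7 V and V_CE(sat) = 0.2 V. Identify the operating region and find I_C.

active; I_C ≈ 2.3 mA

Assume active. Base-emitter loop: I_B = (V_BB − V_BE)/(R_B + (β+1)R_E) = (3.2 − 0.7)/(12 + 201×1) = 0.0117 mA.
I_C = β·I_B = 200×0.0117 = 2.35 mA.
V_CE = V_CC − I_C·R_C − I_E·R_E = 5.9 − 2.35×1 − 2.36×1 = 1.19 V > V_CE(sat), so the active-region assumption holds.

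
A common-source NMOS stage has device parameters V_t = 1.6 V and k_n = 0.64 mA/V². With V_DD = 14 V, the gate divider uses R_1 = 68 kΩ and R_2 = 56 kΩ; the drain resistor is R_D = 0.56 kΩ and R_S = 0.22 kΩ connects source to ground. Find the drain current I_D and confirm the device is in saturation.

V_G = V_DD·R_2/(R_1+R_2) = 14×56/124 = 6.32 V.
Assume saturation: I_D = (k_n/2)(V_GS − V_t)² with V_GS = V_G − I_D·R_S = 6.32 − 0.22·I_D.
Substituting gives 0.0155·I_D² − 1.66·I_D + 7.14 = 0, with roots I_D = 4.47 or 103 mA.
The root I_D = 103 mA gives V_GS = -16.3 V ≤ V_t, so take I_D = 4.47 mA.
Then V_GS = 5.34 V and V_DS = V_DD − I_D(R_D+R_S) = 14 − 4.47×0.78 = 10.5 V.
Saturation requires V_DS ≥ V_GS − V_t = 3.74 V; 10.5 ≥ 3.74 ✓.

I_D ≈ 4.5 mA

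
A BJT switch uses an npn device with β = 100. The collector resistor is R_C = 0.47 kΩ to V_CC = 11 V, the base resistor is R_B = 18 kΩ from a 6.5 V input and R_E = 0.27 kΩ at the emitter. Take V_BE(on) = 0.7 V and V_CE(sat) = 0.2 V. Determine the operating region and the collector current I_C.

active; I_C ≈ 13 mA

Assume active. Base-emitter loop: I_B = (V_BB − V_BE)/(R_B + (β+1)R_E) = (6.5 − 0.7)/(18 + 101×0.27) = 0.128 mA.
I_C = β·I_B = 100×0.128 = 12.8 mA.
V_CE = V_CC − I_C·R_C − I_E·R_E = 11 − 12.8×0.47 − 12.9×0.27 = 1.48 V > V_CE(sat), so the active-region assumption holds.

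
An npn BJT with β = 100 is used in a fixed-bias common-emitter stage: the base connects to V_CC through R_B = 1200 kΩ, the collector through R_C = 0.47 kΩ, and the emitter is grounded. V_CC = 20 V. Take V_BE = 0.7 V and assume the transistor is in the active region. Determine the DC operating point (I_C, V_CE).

I_C ≈ 1.6 mA, V_CE ≈ 19 V

Base loop: V_CC = I_B·R_B + V_BE, so I_B = (20 − 0.7)/1200 kΩ = 0.0161 mA.
In the active region I_C = β·I_B = 100 × 0.0161 = 1.61 mA.
Collector loop: V_CE = V_CC − I_C·R_C = 20 − 1.61×0.47 = 19.2 V.
Since V_CE = 19.2 V > V_CE(sat) ≈ 0.2 V, the transistor is in the active region as assumed.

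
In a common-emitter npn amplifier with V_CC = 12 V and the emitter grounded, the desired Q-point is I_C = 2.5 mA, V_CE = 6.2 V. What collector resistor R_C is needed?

Collector loop: V_CC = I_C·R_C + V_CE.
R_C = (V_CC − V_CE)/I_C = (12 − 6.2)/2.5 = 2.32 kΩ.

R_C ≈ 2.3 kΩ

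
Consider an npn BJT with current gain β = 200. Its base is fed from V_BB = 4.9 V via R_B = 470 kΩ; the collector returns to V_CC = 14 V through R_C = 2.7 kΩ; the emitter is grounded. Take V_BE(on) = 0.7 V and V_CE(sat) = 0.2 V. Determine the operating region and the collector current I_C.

Assume active. Base-emitter loop: I_B = (V_BB − V_BE)/R_B = (4.9 − 0.7)/470 = 0.00894 mA.
I_C = β·I_B = 200×0.00894 = 1.79 mA.
V_CE = V_CC − I_C·R_C = 14 − 1.79×2.7 = 9.17 V > V_CE(sat), so the active-region assumption holds.

active; I_C ≈ 1.8 mA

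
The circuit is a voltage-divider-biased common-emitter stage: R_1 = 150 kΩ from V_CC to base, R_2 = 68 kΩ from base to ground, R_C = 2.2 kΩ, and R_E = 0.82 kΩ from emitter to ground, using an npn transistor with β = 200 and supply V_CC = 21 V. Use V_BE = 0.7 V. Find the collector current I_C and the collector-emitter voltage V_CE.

Thevenize the base divider: V_Th = V_CC·R_2/(R_1+R_2) = 21×68/218 = 6.55 V, R_Th = R_1‖R_2 = 46.8 kΩ.
Base-emitter loop: V_Th = I_B·R_Th + V_BE + (β+1)I_B·R_E, so I_B = (6.55 − 0.7) / (46.8 + 201×0.82) = 0.0276 mA.
I_C = β·I_B = 200×0.0276 = 5.53 mA, and I_E = (β+1)I_B = 5.56 mA.
V_CE = V_CC − I_C·R_C − I_E·R_E = 21 − 5.53×2.2 − 5.56×0.82 = 4.28 V.
V_CE = 4.28 V > 0.2 V confirms active-region operation.

I_C ≈ 5.5 mA, V_CE ≈ 4.3 V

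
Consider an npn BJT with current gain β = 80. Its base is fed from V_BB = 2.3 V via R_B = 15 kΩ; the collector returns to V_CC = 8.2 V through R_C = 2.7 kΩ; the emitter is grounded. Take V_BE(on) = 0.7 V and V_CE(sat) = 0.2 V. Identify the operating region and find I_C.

saturation; I_C ≈ 3 mA

Assume active: I_B = (2.3 − 0.7)/15 = 0.107 mA, giving I_C = β·I_B = 8.53 mA.
But then V_CE = 8.2 − 8.53×2.7 = -14.8 V < V_CE(sat) = 0.2 V — impossible in the active region.
So the transistor is saturated. With V_CE = 0.2 V, I_C = (V_CC − 0.2)/R_C = 8/2.7 = 2.96 mA.
Check: β·I_B = 8.53 mA > I_C = 2.96 mA, confirming saturation.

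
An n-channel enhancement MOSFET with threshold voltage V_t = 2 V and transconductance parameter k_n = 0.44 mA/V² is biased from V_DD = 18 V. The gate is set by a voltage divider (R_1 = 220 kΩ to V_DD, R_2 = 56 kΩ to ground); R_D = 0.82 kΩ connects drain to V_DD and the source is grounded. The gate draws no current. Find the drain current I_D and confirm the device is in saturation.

V_G = V_DD·R_2/(R_1+R_2) = 18×56/276 = 3.65 V. With the source grounded, V_GS = V_G = 3.65 V.
Assume saturation: I_D = (k_n/2)(V_GS − V_t)² = (0.44/2)×(3.65 − 2)² = 0.22×1.65² = 0.601 mA.
V_DS = V_DD − I_D·R_D = 18 − 0.601×0.82 = 17.5 V.
Saturation requires V_DS ≥ V_GS − V_t = 1.65 V; 17.5 ≥ 1.65 ✓.

I_D ≈ 0.6 mA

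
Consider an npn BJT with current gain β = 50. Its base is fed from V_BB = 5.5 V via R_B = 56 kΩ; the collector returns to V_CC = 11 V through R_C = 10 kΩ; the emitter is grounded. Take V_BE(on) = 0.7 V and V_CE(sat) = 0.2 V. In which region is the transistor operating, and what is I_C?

Assume active: I_B = (5.5 − 0.7)/56 = 0.0857 mA, giving I_C = β·I_B = 4.29 mA.
But then V_CE = 11 − 4.29×10 = -31.9 V < V_CE(sat) = 0.2 V — impossible in the active region.
So the transistor is saturated. With V_CE = 0.2 V, I_C = (V_CC − 0.2)/R_C = 10.8/10 = 1.08 mA.
Check: β·I_B = 4.29 mA > I_C = 1.08 mA, confirming saturation.

saturation; I_C ≈ 1.1 mA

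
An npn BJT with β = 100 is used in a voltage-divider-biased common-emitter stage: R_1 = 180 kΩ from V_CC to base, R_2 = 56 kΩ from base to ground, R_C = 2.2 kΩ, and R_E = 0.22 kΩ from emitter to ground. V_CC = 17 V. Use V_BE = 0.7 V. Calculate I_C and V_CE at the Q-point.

I_C ≈ 5.1 mA, V_CE ≈ 4.6 V

Thevenize the base divider: V_Th = V_CC·R_2/(R_1+R_2) = 17×56/236 = 4.03 V, R_Th = R_1‖R_2 = 42.7 kΩ.
Base-emitter loop: V_Th = I_B·R_Th + V_BE + (β+1)I_B·R_E, so I_B = (4.03 − 0.7) / (42.7 + 101×0.22) = 0.0513 mA.
I_C = β·I_B = 100×0.0513 = 5.13 mA, and I_E = (β+1)I_B = 5.19 mA.
V_CE = V_CC − I_C·R_C − I_E·R_E = 17 − 5.13×2.2 − 5.19×0.22 = 4.56 V.
V_CE = 4.56 V > 0.2 V confirms active-region operation.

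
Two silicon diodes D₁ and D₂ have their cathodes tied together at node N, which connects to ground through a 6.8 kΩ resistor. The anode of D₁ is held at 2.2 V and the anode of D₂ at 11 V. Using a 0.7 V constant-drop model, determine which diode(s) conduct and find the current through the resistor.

Assume both conduct. Then node N would need to be at both 2.2−0.7 = 1.5 V and 11−0.7 = 10.3 V, which is impossible.
Assume only D₂ conducts: V_N = 11 − 0.7 = 10.3 V, so I_R = 10.3/6.8 = 1.51 mA.
Check D₁: its anode-to-cathode voltage is 2.2 − 10.3 = -8.1 V < 0.7 V, so it is off. The assumption is consistent.

Only D₂ conducts; I_R ≈ 1.5 mA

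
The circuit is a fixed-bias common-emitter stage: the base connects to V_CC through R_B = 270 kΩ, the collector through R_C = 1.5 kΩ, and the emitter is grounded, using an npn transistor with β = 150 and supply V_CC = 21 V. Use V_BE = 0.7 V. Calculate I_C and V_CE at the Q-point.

Base loop: V_CC = I_B·R_B + V_BE, so I_B = (21 − 0.7)/270 kΩ = 0.0752 mA.
In the active region I_C = β·I_B = 150 × 0.0752 = 11.3 mA.
Collector loop: V_CE = V_CC − I_C·R_C = 21 − 11.3×1.5 = 4.08 V.
Since V_CE = 4.08 V > V_CE(sat) ≈ 0.2 V, the transistor is in the active region as assumed.

I_C ≈ 11 mA, V_CE ≈ 4.1 V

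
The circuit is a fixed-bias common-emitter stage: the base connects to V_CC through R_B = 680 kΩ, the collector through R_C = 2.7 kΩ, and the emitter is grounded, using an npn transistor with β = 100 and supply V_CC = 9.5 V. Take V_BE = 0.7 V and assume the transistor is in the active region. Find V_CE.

V_CE ≈ 6 V

Base loop: V_CC = I_B·R_B + V_BE, so I_B = (9.5 − 0.7)/680 kΩ = 0.0129 mA.
In the active region I_C = β·I_B = 100 × 0.0129 = 1.29 mA.
Collector loop: V_CE = V_CC − I_C·R_C = 9.5 − 1.29×2.7 = 6.01 V.
Since V_CE = 6.01 V > V_CE(sat) ≈ 0.2 V, the transistor is in the active region as assumed.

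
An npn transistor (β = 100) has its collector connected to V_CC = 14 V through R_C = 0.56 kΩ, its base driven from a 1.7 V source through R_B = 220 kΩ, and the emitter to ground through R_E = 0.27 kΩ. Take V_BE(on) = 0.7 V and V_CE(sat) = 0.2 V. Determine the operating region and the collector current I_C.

Assume active. Base-emitter loop: I_B = (V_BB − V_BE)/(R_B + (β+1)R_E) = (1.7 − 0.7)/(220 + 101×0.27) = 0.00404 mA.
I_C = β·I_B = 100×0.00404 = 0.404 mA.
V_CE = V_CC − I_C·R_C − I_E·R_E = 14 − 0.404×0.56 − 0.408×0.27 = 13.7 V > V_CE(sat), so the active-region assumption holds.

active; I_C ≈ 0.4 mA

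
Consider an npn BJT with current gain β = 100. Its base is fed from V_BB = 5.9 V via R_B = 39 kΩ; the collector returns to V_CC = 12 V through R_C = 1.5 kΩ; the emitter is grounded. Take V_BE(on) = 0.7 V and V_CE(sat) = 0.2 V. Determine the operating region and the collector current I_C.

Assume active: I_B = (5.9 − 0.7)/39 = 0.133 mA, giving I_C = β·I_B = 13.3 mA.
But then V_CE = 12 − 13.3×1.5 = -8 V < V_CE(sat) = 0.2 V — impossible in the active region.
So the transistor is saturated. With V_CE = 0.2 V, I_C = (V_CC − 0.2)/R_C = 11.8/1.5 = 7.87 mA.
Check: β·I_B = 13.3 mA > I_C = 7.87 mA, confirming saturation.

saturation; I_C ≈ 7.9 mA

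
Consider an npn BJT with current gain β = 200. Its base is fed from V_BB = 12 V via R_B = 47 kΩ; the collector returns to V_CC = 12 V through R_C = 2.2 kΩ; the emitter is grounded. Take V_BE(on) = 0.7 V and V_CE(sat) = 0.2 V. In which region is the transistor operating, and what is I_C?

Assume active: I_B = (12 − 0.7)/47 = 0.24 mA, giving I_C = β·I_B = 48.1 mA.
But then V_CE = 12 − 48.1×2.2 = -93.8 V < V_CE(sat) = 0.2 V — impossible in the active region.
So the transistor is saturated. With V_CE = 0.2 V, I_C = (V_CC − 0.2)/R_C = 11.8/2.2 = 5.36 mA.
Check: β·I_B = 48.1 mA > I_C = 5.36 mA, confirming saturation.

saturation; I_C ≈ 5.4 mA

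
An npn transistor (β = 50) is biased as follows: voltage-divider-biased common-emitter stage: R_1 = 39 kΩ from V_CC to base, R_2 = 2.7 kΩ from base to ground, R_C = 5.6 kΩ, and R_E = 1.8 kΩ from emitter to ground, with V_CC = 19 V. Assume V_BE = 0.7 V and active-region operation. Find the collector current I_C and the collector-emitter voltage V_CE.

I_C ≈ 0.28 mA, V_CE ≈ 17 V

Thevenize the base divider: V_Th = V_CC·R_2/(R_1+R_2) = 19×2.7/41.7 = 1.23 V, R_Th = R_1‖R_2 = 2.53 kΩ.
Base-emitter loop: V_Th = I_B·R_Th + V_BE + (β+1)I_B·R_E, so I_B = (1.23 − 0.7) / (2.53 + 51×1.8) = 0.00562 mA.
I_C = β·I_B = 50×0.00562 = 0.281 mA, and I_E = (β+1)I_B = 0.287 mA.
V_CE = V_CC − I_C·R_C − I_E·R_E = 19 − 0.281×5.6 − 0.287×1.8 = 16.9 V.
V_CE = 16.9 V > 0.2 V confirms active-region operation.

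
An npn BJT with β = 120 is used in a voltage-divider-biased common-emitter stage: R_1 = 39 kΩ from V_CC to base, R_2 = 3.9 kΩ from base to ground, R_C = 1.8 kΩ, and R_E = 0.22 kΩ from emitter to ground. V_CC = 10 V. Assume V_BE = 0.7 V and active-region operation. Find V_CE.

V_CE ≈ 8.3 V

Thevenize the base divider: V_Th = V_CC·R_2/(R_1+R_2) = 10×3.9/42.9 = 0.909 V, R_Th = R_1‖R_2 = 3.55 kΩ.
Base-emitter loop: V_Th = I_B·R_Th + V_BE + (β+1)I_B·R_E, so I_B = (0.909 − 0.7) / (3.55 + 121×0.22) = 0.00693 mA.
I_C = β·I_B = 120×0.00693 = 0.832 mA, and I_E = (β+1)I_B = 0.839 mA.
V_CE = V_CC − I_C·R_C − I_E·R_E = 10 − 0.832×1.8 − 0.839×0.22 = 8.32 V.
V_CE = 8.32 V > 0.2 V confirms active-region operation.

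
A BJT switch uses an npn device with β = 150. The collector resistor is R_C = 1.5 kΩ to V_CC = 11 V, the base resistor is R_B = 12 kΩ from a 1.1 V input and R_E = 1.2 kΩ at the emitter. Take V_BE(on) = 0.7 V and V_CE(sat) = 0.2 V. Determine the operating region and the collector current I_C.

Assume active. Base-emitter loop: I_B = (V_BB − V_BE)/(R_B + (β+1)R_E) = (1.1 − 0.7)/(12 + 151×1.2) = 0.00207 mA.
I_C = β·I_B = 150×0.00207 = 0.311 mA.
V_CE = V_CC − I_C·R_C − I_E·R_E = 11 − 0.311×1.5 − 0.313×1.2 = 10.2 V > V_CE(sat), so the active-region assumption holds.

active; I_C ≈ 0.31 mA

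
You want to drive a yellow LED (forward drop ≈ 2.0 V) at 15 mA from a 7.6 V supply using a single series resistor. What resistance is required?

R ≈ 0.37 kΩ

The resistor drops V_S − V_D = 7.6 − 2.0 = 5.6 V at 15 mA.
R = 5.6 V / 15 mA = 0.373 kΩ.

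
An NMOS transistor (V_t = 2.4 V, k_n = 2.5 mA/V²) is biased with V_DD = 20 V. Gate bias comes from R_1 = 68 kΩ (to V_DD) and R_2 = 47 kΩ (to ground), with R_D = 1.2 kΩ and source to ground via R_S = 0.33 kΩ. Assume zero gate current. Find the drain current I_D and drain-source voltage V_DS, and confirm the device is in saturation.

V_G = V_DD·R_2/(R_1+R_2) = 20×47/115 = 8.17 V.
Assume saturation: I_D = (k_n/2)(V_GS − V_t)² with V_GS = V_G − I_D·R_S = 8.17 − 0.33·I_D.
Substituting gives 0.136·I_D² − 5.76·I_D + 41.7 = 0, with roots I_D = 9.25 or 33.1 mA.
The root I_D = 33.1 mA gives V_GS = -2.74 V ≤ V_t, so take I_D = 9.25 mA.
Then V_GS = 5.12 V and V_DS = V_DD − I_D(R_D+R_S) = 20 − 9.25×1.53 = 5.84 V.
Saturation requires V_DS ≥ V_GS − V_t = 2.72 V; 5.84 ≥ 2.72 ✓.

I_D ≈ 9.3 mA, V_DS ≈ 5.8 V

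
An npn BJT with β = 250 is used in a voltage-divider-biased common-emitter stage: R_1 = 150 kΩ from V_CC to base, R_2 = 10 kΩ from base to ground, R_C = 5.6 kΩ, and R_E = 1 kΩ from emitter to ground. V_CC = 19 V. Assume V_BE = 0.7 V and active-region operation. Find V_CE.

Thevenize the base divider: V_Th = V_CC·R_2/(R_1+R_2) = 19×10/160 = 1.19 V, R_Th = R_1‖R_2 = 9.38 kΩ.
Base-emitter loop: V_Th = I_B·R_Th + V_BE + (β+1)I_B·R_E, so I_B = (1.19 − 0.7) / (9.38 + 251×1) = 0.00187 mA.
I_C = β·I_B = 250×0.00187 = 0.468 mA, and I_E = (β+1)I_B = 0.47 mA.
V_CE = V_CC − I_C·R_C − I_E·R_E = 19 − 0.468×5.6 − 0.47×1 = 15.9 V.
V_CE = 15.9 V > 0.2 V confirms active-region operation.

V_CE ≈ 16 V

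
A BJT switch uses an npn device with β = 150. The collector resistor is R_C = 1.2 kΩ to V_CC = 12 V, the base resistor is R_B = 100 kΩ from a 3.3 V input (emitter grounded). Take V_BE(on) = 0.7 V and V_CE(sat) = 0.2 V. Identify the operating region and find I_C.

Assume active. Base-emitter loop: I_B = (V_BB − V_BE)/R_B = (3.3 − 0.7)/100 = 0.026 mA.
I_C = β·I_B = 150×0.026 = 3.9 mA.
V_CE = V_CC − I_C·R_C = 12 − 3.9×1.2 = 7.32 V > V_CE(sat), so the active-region assumption holds.

active; I_C ≈ 3.9 mA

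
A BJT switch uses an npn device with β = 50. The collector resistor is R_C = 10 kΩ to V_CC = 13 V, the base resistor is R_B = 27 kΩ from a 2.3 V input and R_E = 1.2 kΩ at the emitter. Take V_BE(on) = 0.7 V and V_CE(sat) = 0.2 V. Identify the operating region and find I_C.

Assume active. Base-emitter loop: I_B = (V_BB − V_BE)/(R_B + (β+1)R_E) = (2.3 − 0.7)/(27 + 51×1.2) = 0.0181 mA.
I_C = β·I_B = 50×0.0181 = 0.907 mA.
V_CE = V_CC − I_C·R_C − I_E·R_E = 13 − 0.907×10 − 0.925×1.2 = 2.82 V > V_CE(sat), so the active-region assumption holds.

active; I_C ≈ 0.91 mA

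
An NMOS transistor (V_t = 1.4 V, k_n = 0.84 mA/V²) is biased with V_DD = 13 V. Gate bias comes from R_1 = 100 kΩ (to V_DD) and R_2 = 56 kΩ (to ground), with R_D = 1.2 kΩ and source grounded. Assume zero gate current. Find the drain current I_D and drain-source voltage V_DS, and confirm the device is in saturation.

I_D ≈ 4.5 mA, V_DS ≈ 7.6 V

V_G = V_DD·R_2/(R_1+R_2) = 13×56/156 = 4.67 V. With the source grounded, V_GS = V_G = 4.67 V.
Assume saturation: I_D = (k_n/2)(V_GS − V_t)² = (0.84/2)×(4.67 − 1.4)² = 0.42×3.27² = 4.48 mA.
V_DS = V_DD − I_D·R_D = 13 − 4.48×1.2 = 7.62 V.
Saturation requires V_DS ≥ V_GS − V_t = 3.27 V; 7.62 ≥ 3.27 ✓.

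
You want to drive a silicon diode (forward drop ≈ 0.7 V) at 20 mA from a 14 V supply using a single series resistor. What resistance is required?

The resistor drops V_S − V_D = 14 − 0.7 = 13.3 V at 20 mA.
R = 13.3 V / 20 mA = 0.665 kΩ.

R ≈ 0.67 kΩ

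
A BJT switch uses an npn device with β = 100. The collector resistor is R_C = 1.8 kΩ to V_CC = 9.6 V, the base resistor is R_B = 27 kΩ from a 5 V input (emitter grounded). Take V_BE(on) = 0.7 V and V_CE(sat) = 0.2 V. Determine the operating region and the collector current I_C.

saturation; I_C ≈ 5.2 mA

Assume active: I_B = (5 − 0.7)/27 = 0.159 mA, giving I_C = β·I_B = 15.9 mA.
But then V_CE = 9.6 − 15.9×1.8 = -19.1 V < V_CE(sat) = 0.2 V — impossible in the active region.
So the transistor is saturated. With V_CE = 0.2 V, I_C = (V_CC − 0.2)/R_C = 9.4/1.8 = 5.22 mA.
Check: β·I_B = 15.9 mA > I_C = 5.22 mA, confirming saturation.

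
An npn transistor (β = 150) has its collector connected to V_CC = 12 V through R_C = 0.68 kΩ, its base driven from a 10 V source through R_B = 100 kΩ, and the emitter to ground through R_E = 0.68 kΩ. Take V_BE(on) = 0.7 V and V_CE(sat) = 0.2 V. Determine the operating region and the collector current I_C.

active; I_C ≈ 6.9 mA

Assume active. Base-emitter loop: I_B = (V_BB − V_BE)/(R_B + (β+1)R_E) = (10 − 0.7)/(100 + 151×0.68) = 0.0459 mA.
I_C = β·I_B = 150×0.0459 = 6.88 mA.
V_CE = V_CC − I_C·R_C − I_E·R_E = 12 − 6.88×0.68 − 6.93×0.68 = 2.61 V > V_CE(sat), so the active-region assumption holds.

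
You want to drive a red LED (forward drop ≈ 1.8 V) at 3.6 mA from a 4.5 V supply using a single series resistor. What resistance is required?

The resistor drops V_S − V_D = 4.5 − 1.8 = 2.7 V at 3.6 mA.
R = 2.7 V / 3.6 mA = 0.75 kΩ.

R ≈ 0.75 kΩ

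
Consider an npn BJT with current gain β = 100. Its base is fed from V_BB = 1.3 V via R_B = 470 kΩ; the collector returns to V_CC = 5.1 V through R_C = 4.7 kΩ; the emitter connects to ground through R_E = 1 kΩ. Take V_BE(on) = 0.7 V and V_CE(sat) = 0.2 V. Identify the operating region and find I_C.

Assume active. Base-emitter loop: I_B = (V_BB − V_BE)/(R_B + (β+1)R_E) = (1.3 − 0.7)/(470 + 101×1) = 0.00105 mA.
I_C = β·I_B = 100×0.00105 = 0.105 mA.
V_CE = V_CC − I_C·R_C − I_E·R_E = 5.1 − 0.105×4.7 − 0.106×1 = 4.5 V > V_CE(sat), so the active-region assumption holds.

active; I_C ≈ 0.11 mA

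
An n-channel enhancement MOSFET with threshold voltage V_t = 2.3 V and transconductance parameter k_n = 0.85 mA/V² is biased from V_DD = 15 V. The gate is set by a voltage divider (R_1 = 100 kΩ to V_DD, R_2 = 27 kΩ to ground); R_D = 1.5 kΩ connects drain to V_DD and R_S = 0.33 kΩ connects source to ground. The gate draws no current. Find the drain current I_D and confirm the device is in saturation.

I_D ≈ 0.27 mA

V_G = V_DD·R_2/(R_1+R_2) = 15×27/127 = 3.19 V.
Assume saturation: I_D = (k_n/2)(V_GS − V_t)² with V_GS = V_G − I_D·R_S = 3.19 − 0.33·I_D.
Substituting gives 0.0463·I_D² − 1.25·I_D + 0.336 = 0, with roots I_D = 0.272 or 26.7 mA.
The root I_D = 26.7 mA gives V_GS = -5.63 V ≤ V_t, so take I_D = 0.272 mA.
Then V_GS = 3.1 V and V_DS = V_DD − I_D(R_D+R_S) = 15 − 0.272×1.83 = 14.5 V.
Saturation requires V_DS ≥ V_GS − V_t = 0.799 V; 14.5 ≥ 0.799 ✓.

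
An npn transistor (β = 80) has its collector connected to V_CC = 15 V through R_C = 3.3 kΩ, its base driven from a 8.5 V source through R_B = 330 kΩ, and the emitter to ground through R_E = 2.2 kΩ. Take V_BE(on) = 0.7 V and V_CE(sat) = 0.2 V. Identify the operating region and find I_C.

Assume active. Base-emitter loop: I_B = (V_BB − V_BE)/(R_B + (β+1)R_E) = (8.5 − 0.7)/(330 + 81×2.2) = 0.0153 mA.
I_C = β·I_B = 80×0.0153 = 1.23 mA.
V_CE = V_CC − I_C·R_C − I_E·R_E = 15 − 1.23×3.3 − 1.24×2.2 = 8.21 V > V_CE(sat), so the active-region assumption holds.

active; I_C ≈ 1.2 mA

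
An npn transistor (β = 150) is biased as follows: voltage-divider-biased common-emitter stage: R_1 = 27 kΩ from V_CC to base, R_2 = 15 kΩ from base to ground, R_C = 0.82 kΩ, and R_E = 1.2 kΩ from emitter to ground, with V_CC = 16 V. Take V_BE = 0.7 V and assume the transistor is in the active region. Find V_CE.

V_CE ≈ 8 V

Thevenize the base divider: V_Th = V_CC·R_2/(R_1+R_2) = 16×15/42 = 5.71 V, R_Th = R_1‖R_2 = 9.64 kΩ.
Base-emitter loop: V_Th = I_B·R_Th + V_BE + (β+1)I_B·R_E, so I_B = (5.71 − 0.7) / (9.64 + 151×1.2) = 0.0263 mA.
I_C = β·I_B = 150×0.0263 = 3.94 mA, and I_E = (β+1)I_B = 3.97 mA.
V_CE = V_CC − I_C·R_C − I_E·R_E = 16 − 3.94×0.82 − 3.97×1.2 = 8.01 V.
V_CE = 8.01 V > 0.2 V confirms active-region operation.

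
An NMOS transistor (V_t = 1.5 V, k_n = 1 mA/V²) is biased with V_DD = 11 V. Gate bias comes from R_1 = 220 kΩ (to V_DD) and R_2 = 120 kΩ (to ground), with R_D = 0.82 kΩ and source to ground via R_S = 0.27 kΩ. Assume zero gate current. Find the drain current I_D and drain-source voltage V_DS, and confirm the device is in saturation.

I_D ≈ 1.8 mA, V_DS ≈ 9 V

V_G = V_DD·R_2/(R_1+R_2) = 11×120/340 = 3.88 V.
Assume saturation: I_D = (k_n/2)(V_GS − V_t)² with V_GS = V_G − I_D·R_S = 3.88 − 0.27·I_D.
Substituting gives 0.0365·I_D² − 1.64·I_D + 2.84 = 0, with roots I_D = 1.8 or 43.3 mA.
The root I_D = 43.3 mA gives V_GS = -7.8 V ≤ V_t, so take I_D = 1.8 mA.
Then V_GS = 3.4 V and V_DS = V_DD − I_D(R_D+R_S) = 11 − 1.8×1.09 = 9.04 V.
Saturation requires V_DS ≥ V_GS − V_t = 1.9 V; 9.04 ≥ 1.9 ✓.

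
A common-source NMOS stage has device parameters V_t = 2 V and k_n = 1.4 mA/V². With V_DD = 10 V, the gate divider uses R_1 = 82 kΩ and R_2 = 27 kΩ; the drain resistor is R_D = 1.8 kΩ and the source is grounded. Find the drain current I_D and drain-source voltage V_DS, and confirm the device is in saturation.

I_D ≈ 0.16 mA, V_DS ≈ 9.7 V

V_G = V_DD·R_2/(R_1+R_2) = 10×27/109 = 2.48 V. With the source grounded, V_GS = V_G = 2.48 V.
Assume saturation: I_D = (k_n/2)(V_GS − V_t)² = (1.4/2)×(2.48 − 2)² = 0.7×0.477² = 0.159 mA.
V_DS = V_DD − I_D·R_D = 10 − 0.159×1.8 = 9.71 V.
Saturation requires V_DS ≥ V_GS − V_t = 0.477 V; 9.71 ≥ 0.477 ✓.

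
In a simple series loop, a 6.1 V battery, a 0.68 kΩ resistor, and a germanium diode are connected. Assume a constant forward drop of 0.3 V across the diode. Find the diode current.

I ≈ 8.5 mA

KVL around the loop: 6.1 = V_D + I·R = 0.3 + I × 0.68 kΩ.
So I = (6.1 − 0.3) / 0.68 kΩ = 5.8 / 0.68 = 8.53 mA.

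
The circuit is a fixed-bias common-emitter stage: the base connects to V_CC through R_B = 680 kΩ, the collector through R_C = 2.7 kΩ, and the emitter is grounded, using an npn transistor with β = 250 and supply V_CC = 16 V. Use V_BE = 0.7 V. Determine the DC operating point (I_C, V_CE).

I_C ≈ 5.6 mA, V_CE ≈ 0.81 V

Base loop: V_CC = I_B·R_B + V_BE, so I_B = (16 − 0.7)/680 kΩ = 0.0225 mA.
In the active region I_C = β·I_B = 250 × 0.0225 = 5.63 mA.
Collector loop: V_CE = V_CC − I_C·R_C = 16 − 5.63×2.7 = 0.812 V.
Since V_CE = 0.812 V > V_CE(sat) ≈ 0.2 V, the transistor is in the active region as assumed.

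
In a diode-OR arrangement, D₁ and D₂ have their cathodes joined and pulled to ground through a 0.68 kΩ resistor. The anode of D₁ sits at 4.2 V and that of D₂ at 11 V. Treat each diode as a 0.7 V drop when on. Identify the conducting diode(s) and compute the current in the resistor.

Only D₂ conducts; I_R ≈ 15 mA

Assume both conduct. Then node N would need to be at both 4.2−0.7 = 3.5 V and 11−0.7 = 10.3 V, which is impossible.
Assume only D₂ conducts: V_N = 11 − 0.7 = 10.3 V, so I_R = 10.3/0.68 = 15.1 mA.
Check D₁: its anode-to-cathode voltage is 4.2 − 10.3 = -6.1 V < 0.7 V, so it is off. The assumption is consistent.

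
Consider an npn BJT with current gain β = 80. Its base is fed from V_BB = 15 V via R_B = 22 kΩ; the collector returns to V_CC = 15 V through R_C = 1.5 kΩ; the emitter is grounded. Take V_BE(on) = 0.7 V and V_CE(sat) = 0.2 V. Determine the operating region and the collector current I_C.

Assume active: I_B = (15 − 0.7)/22 = 0.65 mA, giving I_C = β·I_B = 52 mA.
But then V_CE = 15 − 52×1.5 = -63 V < V_CE(sat) = 0.2 V — impossible in the active region.
So the transistor is saturated. With V_CE = 0.2 V, I_C = (V_CC − 0.2)/R_C = 14.8/1.5 = 9.87 mA.
Check: β·I_B = 52 mA > I_C = 9.87 mA, confirming saturation.

saturation; I_C ≈ 9.9 mA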